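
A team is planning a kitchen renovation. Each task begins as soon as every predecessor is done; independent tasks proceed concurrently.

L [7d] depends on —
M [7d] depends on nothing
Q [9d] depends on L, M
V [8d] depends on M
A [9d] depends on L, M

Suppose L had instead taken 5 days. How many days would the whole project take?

As given, the longest chain is L→Q = 7+9 = 16, so the finish is 16 days.
Since L is critical, the -2 change carries straight to that chain (now 14 days).
New critical path: M→Q = 7+9 = 16 ⇒ 16 days.

16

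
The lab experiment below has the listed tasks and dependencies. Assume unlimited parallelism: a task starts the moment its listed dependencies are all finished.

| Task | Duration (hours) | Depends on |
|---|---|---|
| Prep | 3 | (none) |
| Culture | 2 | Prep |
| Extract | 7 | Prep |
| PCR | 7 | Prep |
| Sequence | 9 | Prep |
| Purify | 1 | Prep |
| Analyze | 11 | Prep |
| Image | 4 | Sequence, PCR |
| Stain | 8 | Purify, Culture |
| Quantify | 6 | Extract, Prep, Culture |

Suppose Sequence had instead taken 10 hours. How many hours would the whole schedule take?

As given, the longest chain is Prep→Sequence→Image = 3+9+4 = 16, so the finish is 16 hours.
Sequence is on the critical path; changing it to 10 makes that path 17 hours.
The critical path is still Prep→Sequence→Image; finish is now 17 hours.

17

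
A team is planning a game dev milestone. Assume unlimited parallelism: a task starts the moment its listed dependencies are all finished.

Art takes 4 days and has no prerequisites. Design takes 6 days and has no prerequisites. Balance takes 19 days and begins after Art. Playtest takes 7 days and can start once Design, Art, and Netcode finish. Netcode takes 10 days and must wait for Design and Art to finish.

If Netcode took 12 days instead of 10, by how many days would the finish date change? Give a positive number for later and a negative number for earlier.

2

As given, the longest chain is Design→Netcode→Playtest = 6+10+7 = 23, so the finish is 23 days.
Netcode is on the critical path; changing it to 12 makes that path 25 days.
The critical path is still Design→Netcode→Playtest; finish is now 25 days.
Change in finish: 25 − 23 = +2 days.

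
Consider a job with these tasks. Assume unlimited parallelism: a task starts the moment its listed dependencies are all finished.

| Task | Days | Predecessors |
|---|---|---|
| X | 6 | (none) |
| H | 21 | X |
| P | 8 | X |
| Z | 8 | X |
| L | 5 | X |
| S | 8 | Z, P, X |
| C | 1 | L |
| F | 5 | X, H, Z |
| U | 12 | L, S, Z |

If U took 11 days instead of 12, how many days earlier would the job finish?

Critical path before the change: X→P→S→U = 6+8+8+12 = 34 giving 34 days.
U is on the critical path; changing it to 11 makes that path 33 days.
The critical path is still X→P→S→U; finish is now 33 days.
Change in finish: 33 − 34 = -1 days.

1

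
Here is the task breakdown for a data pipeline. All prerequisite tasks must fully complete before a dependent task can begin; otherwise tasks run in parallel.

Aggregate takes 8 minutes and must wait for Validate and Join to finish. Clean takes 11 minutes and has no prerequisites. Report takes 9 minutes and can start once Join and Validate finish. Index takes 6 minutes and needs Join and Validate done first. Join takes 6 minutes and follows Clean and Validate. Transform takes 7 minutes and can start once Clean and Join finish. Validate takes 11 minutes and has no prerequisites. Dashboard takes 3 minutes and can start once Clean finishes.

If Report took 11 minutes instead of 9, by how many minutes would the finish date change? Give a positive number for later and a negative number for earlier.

Baseline: Clean→Join→Report = 11+6+9 = 26 → 26 minutes.
Report is on the critical path; changing it to 11 makes that path 28 minutes.
That remains the longest chain; total 28 minutes.
Change in finish: 28 − 26 = +2 minutes.

2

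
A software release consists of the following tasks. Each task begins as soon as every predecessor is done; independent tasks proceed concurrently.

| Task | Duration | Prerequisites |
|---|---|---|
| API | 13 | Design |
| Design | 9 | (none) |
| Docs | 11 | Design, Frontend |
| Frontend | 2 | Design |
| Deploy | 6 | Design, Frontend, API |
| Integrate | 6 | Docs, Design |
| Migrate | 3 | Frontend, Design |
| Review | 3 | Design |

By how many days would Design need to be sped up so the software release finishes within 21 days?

Current finish: 28 days; target: 21.
Design is on every critical path, so each day cut from Design cuts the finish by one (this holds down to a finish of 20).
Need 28 − 21 = 7 days off Design → Design becomes 2 days, finish becomes 21.

7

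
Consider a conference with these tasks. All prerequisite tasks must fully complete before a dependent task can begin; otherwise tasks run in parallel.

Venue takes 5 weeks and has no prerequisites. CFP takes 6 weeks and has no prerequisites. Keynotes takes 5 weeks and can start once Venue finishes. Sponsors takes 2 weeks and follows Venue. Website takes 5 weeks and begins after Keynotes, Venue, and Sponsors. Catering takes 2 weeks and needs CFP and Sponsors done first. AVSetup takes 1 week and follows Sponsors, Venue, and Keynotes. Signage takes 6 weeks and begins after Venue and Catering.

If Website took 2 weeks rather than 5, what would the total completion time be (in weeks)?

Baseline: Venue→Keynotes→Website = 5+5+5 = 15 → 15 weeks.
Website is on the critical path; changing it to 2 makes that path 12 weeks.
Now Venue→Sponsors→Catering→Signage = 5+2+2+6 = 15 is longest, so the finish becomes 15 weeks.

15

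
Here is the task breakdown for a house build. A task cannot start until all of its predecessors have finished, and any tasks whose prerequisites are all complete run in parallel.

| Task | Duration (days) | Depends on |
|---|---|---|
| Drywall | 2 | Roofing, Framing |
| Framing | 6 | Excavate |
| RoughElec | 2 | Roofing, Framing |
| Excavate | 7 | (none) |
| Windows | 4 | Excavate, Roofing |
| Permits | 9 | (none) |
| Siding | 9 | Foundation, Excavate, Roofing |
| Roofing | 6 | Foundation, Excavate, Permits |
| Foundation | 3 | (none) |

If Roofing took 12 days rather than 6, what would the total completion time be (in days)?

Critical path before the change: Permits→Roofing→Siding = 9+6+9 = 24 giving 24 days.
Roofing is on the critical path; changing it to 12 makes that path 30 days.
No other chain overtakes it, so the finish is 30 days.

30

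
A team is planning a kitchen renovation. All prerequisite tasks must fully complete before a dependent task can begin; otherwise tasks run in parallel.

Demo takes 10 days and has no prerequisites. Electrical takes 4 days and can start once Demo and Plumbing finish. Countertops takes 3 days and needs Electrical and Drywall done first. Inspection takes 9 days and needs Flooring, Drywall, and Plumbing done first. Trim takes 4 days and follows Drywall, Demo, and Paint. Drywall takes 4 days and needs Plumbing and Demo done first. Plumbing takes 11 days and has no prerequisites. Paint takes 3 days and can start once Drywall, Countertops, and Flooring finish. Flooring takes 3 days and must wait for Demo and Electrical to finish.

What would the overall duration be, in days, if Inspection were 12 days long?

30

Baseline: Plumbing→Electrical→Flooring→Inspection = 11+4+3+9 = 27 → 27 days.
Since Inspection is critical, the +3 change carries straight to that chain (now 30 days).
No other chain overtakes it, so the finish is 30 days.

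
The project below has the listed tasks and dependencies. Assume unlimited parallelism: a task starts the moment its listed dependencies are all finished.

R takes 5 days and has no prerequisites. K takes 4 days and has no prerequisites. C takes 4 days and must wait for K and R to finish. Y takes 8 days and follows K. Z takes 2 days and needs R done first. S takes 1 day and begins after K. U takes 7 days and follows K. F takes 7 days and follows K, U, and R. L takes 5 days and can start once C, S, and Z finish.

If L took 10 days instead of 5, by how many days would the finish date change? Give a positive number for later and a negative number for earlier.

1

Baseline: K→U→F = 4+7+7 = 18 → 18 days.
L has 4 days of float (longest path through it is 14).
New critical path: R→C→L = 5+4+10 = 19 ⇒ 19 days.
Change in finish: 19 − 18 = +1 days.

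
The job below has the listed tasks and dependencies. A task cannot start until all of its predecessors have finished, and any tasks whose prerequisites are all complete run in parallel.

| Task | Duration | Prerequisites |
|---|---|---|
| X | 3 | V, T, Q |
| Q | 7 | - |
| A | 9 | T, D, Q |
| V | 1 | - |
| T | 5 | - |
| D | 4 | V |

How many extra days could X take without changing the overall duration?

6

Q→A = 7+9 = 16 sets the makespan at 16 days.
The longest chain containing X totals 10 days.
Slack of X = 13 − 7 = 6 days.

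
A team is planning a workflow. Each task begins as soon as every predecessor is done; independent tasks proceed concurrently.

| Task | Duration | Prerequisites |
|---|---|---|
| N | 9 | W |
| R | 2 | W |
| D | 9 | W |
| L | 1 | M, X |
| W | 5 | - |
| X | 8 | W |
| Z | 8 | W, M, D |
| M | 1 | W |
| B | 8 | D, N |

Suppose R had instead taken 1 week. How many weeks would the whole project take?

Critical path before the change: W→D→B = 5+9+8 = 22 giving 22 weeks.
R has 15 weeks of float (longest path through it is 7).
The critical path is still W→D→B; finish is now 22 weeks.

22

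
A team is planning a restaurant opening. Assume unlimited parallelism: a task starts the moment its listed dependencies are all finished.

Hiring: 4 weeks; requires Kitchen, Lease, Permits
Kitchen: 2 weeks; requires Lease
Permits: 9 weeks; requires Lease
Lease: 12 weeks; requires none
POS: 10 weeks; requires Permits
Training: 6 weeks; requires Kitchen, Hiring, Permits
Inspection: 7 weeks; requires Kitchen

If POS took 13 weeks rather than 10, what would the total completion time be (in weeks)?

Critical path before the change: Lease→Permits→POS = 12+9+10 = 31 giving 31 weeks.
POS is on the critical path; changing it to 13 makes that path 34 weeks.
No other chain overtakes it, so the finish is 34 weeks.

34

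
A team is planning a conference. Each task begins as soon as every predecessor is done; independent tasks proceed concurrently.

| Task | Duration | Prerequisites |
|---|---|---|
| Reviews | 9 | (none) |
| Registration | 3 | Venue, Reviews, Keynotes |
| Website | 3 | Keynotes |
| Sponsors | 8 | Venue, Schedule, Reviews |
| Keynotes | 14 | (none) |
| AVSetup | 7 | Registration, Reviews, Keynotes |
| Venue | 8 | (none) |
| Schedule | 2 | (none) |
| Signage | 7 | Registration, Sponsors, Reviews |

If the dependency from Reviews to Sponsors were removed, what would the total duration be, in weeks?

24

With the dependency in place, Reviews→Sponsors→Signage = 9+8+7 = 24 sets the finish at 24 weeks.
Without Reviews→Sponsors, Sponsors's earliest start moves from 9 to 8.
After: Keynotes→Registration→AVSetup = 14+3+7 = 24 → 24 weeks.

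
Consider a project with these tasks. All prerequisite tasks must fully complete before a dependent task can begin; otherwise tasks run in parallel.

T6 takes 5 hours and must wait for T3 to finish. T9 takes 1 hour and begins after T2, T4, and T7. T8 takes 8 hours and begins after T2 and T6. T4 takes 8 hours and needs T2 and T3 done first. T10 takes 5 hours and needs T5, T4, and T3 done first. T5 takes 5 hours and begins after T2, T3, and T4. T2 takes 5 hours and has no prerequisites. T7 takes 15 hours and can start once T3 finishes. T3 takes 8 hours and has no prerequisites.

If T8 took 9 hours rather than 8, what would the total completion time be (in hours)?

The binding path is T3→T4→T5→T10 = 8+8+5+5 = 26; finish at 26 hours.
The longest path through T8 is only 21 hours, so T8 has float 5.
The critical path is still T3→T4→T5→T10; finish is now 26 hours.

26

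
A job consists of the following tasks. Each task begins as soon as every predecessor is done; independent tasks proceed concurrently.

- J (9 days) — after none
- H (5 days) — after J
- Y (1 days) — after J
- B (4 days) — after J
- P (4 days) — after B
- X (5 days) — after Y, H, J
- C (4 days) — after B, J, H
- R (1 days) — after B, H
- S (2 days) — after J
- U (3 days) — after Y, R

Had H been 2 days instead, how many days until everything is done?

17

The binding path is J→H→X = 9+5+5 = 19; finish at 19 days.
H is on the critical path; changing it to 2 makes that path 16 days.
The binding chain switches to J→B→P = 9+4+4 = 17; finish 17 days.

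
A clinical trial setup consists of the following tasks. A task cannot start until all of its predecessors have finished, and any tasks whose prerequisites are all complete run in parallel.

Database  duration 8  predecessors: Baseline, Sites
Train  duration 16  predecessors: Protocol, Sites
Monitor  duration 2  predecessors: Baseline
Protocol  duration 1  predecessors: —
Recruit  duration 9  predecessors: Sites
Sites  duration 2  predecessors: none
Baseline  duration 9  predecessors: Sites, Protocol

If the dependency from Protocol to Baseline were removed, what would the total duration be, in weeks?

19

Original critical path: Sites→Baseline→Database = 2+9+8 = 19 ⇒ 19 weeks.
Dropping Protocol→Baseline doesn't change Baseline's earliest start (2); another predecessor still binds.
After: Sites→Baseline→Database = 2+9+8 = 19 → 19 weeks.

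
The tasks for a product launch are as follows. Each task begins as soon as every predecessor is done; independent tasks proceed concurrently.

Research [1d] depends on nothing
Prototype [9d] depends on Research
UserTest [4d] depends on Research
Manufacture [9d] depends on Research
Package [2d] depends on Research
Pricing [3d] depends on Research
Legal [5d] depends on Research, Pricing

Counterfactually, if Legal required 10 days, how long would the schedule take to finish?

14

Actual critical path: Research→Prototype = 1+9 = 10 ⇒ 10 days.
Legal has 1 day of float (longest path through it is 9).
New critical path: Research→Pricing→Legal = 1+3+10 = 14 ⇒ 14 days.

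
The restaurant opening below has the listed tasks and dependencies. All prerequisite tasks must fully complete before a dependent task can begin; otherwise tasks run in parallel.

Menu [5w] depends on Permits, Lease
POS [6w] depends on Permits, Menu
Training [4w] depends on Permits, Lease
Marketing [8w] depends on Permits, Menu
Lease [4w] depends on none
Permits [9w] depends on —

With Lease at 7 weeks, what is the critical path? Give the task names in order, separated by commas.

Baseline: Permits→Menu→Marketing = 9+5+8 = 22 → 22 weeks.
Lease has 5 weeks of float (longest path through it is 17).
The critical path is still Permits→Menu→Marketing; finish is now 22 weeks.

Permits, Menu, Marketing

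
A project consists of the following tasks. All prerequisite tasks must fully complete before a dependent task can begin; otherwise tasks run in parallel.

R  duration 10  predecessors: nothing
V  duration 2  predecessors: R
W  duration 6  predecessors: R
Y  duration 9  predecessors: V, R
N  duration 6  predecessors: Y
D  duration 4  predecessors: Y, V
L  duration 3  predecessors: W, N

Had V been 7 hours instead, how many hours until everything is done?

35

Baseline: R→V→Y→N→L = 10+2+9+6+3 = 30 → 30 hours.
V is on the critical path; changing it to 7 makes that path 35 hours.
The critical path is still R→V→Y→N→L; finish is now 35 hours.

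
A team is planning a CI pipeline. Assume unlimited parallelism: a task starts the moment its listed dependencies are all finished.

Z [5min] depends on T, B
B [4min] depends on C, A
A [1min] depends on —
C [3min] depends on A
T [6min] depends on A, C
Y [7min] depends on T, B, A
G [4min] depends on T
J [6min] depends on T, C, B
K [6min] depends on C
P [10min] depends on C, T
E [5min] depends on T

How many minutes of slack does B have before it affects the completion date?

Critical path: A→C→T→P = 1+3+6+10 = 20, so the finish is 20 minutes.
B finishes as early as 8 and must finish by 13.
Slack of B = 9 − 4 = 5 minutes.

5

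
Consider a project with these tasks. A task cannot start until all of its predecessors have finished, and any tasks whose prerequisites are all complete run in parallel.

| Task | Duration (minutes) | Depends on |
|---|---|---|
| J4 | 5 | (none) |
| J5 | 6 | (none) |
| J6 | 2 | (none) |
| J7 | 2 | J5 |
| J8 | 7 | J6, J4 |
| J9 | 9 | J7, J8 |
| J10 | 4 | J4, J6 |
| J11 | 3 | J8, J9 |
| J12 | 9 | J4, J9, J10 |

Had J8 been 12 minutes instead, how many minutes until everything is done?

Actual critical path: J4→J8→J9→J12 = 5+7+9+9 = 30 ⇒ 30 minutes.
Since J8 is critical, the +5 change carries straight to that chain (now 35 minutes).
No other chain overtakes it, so the finish is 35 minutes.

35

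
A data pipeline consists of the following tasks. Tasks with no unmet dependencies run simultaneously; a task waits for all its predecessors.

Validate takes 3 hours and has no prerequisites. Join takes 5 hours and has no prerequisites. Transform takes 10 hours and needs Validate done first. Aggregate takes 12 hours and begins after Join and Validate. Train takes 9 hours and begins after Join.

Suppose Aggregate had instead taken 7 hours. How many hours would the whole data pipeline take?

Actual critical path: Join→Aggregate = 5+12 = 17 ⇒ 17 hours.
Since Aggregate is critical, the -5 change carries straight to that chain (now 12 hours).
The binding chain switches to Join→Train = 5+9 = 14; finish 14 hours.

14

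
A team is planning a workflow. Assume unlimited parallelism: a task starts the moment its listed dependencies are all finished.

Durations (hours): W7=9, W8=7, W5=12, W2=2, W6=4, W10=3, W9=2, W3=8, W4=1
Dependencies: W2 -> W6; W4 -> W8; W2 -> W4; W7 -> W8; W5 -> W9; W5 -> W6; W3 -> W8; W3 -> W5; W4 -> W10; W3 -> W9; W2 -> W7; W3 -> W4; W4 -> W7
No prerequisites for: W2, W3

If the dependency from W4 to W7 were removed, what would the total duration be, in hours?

With the dependency in place, W3→W4→W7→W8 = 8+1+9+7 = 25 sets the finish at 25 hours.
Without W4→W7, W7's earliest start moves from 9 to 2.
After: W3→W5→W6 = 8+12+4 = 24 → 24 hours.

24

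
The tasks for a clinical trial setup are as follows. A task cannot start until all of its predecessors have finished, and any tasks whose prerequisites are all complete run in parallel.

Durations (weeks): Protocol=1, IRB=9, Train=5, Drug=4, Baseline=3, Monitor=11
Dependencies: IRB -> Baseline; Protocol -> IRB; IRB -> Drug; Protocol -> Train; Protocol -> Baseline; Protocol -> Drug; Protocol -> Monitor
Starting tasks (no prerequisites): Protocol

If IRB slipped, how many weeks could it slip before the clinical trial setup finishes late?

Critical path: Protocol→IRB→Drug = 1+9+4 = 14, so the finish is 14 weeks.
Longest path through IRB: 14 weeks (earliest finish 10, latest finish 10).
Float = 14 − 14 = 0.

0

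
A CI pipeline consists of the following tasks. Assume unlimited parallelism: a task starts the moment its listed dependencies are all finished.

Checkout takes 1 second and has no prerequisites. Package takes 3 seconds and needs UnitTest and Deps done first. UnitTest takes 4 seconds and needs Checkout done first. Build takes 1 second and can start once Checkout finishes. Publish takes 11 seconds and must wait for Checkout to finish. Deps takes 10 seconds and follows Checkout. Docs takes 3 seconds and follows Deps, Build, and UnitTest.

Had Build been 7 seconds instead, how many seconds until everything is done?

14

Actual critical path: Checkout→Deps→Docs = 1+10+3 = 14 ⇒ 14 seconds.
The longest path through Build is only 5 seconds, so Build has float 9.
The critical path is still Checkout→Deps→Docs; finish is now 14 seconds.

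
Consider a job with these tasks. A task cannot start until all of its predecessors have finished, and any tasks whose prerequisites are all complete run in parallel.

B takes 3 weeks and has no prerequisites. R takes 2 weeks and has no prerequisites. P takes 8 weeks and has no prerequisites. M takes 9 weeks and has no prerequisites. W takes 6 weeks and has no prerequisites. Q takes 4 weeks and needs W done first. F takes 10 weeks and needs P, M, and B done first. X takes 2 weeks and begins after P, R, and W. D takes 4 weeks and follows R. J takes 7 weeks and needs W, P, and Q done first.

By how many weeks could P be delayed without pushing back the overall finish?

1

The longest chain is M→F = 9+10 = 19; overall finish 19 weeks.
P finishes as early as 8 and must finish by 9.
Float = 19 − 18 = 1.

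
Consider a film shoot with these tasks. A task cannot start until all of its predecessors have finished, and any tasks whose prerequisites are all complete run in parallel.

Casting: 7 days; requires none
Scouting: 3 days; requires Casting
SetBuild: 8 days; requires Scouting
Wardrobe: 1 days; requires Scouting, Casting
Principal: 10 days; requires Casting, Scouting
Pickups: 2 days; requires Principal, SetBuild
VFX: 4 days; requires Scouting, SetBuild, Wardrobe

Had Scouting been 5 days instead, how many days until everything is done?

24

As given, the longest chain is Casting→Scouting→SetBuild→VFX = 7+3+8+4 = 22, so the finish is 22 days.
Scouting lies on that path, so at 5 days the path becomes 24 days.
The critical path is still Casting→Scouting→SetBuild→VFX; finish is now 24 days.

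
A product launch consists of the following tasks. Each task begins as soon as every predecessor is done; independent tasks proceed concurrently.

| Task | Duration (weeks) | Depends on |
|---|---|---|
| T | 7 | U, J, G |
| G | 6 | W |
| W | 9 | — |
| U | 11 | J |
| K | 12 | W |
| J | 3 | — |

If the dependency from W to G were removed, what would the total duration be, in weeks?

21

With the dependency in place, W→G→T = 9+6+7 = 22 sets the finish at 22 weeks.
Without W→G, G's earliest start moves from 9 to 0.
After: W→K = 9+12 = 21 → 21 weeks.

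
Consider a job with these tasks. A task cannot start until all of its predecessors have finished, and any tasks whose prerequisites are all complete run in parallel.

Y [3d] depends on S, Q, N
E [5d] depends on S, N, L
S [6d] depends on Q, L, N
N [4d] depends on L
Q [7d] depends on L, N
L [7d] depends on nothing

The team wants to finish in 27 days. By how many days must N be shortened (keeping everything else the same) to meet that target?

2

Current finish: 29 days; target: 27.
N is on every critical path, so each day cut from N cuts the finish by one (this holds down to a finish of 26).
Need 29 − 27 = 2 days off N → N becomes 2 days, finish becomes 27.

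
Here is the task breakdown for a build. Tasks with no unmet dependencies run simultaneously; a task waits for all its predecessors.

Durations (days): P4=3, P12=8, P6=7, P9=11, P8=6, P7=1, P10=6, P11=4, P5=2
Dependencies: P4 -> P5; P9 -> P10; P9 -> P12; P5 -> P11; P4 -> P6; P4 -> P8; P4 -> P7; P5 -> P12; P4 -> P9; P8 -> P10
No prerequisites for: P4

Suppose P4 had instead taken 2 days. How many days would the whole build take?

21

Actual critical path: P4→P9→P12 = 3+11+8 = 22 ⇒ 22 days.
P4 lies on that path, so at 2 days the path becomes 21 days.
That remains the longest chain; total 21 days.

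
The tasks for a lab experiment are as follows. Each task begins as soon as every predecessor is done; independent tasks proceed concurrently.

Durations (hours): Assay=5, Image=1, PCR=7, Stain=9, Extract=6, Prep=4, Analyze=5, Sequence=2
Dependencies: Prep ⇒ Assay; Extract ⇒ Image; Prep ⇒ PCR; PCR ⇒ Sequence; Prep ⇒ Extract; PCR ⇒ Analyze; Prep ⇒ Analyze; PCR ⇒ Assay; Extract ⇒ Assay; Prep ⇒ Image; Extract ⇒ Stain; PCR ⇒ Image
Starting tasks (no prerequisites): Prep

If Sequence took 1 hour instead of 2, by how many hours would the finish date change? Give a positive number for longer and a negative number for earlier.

Baseline: Prep→Extract→Stain = 4+6+9 = 19 → 19 hours.
Sequence is off the critical path — its longest chain is 13 hours, giving 6 of slack.
The critical path is still Prep→Extract→Stain; finish is now 19 hours.
Change in finish: 19 − 19 = +0 hours.

0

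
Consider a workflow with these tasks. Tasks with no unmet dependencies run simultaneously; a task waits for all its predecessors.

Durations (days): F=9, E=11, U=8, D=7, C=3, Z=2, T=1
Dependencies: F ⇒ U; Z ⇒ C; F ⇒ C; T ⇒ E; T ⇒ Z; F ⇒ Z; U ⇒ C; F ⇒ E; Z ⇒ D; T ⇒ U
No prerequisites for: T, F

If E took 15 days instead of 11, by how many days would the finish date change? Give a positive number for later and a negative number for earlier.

4

As given, the longest chain is F→E = 9+11 = 20, so the finish is 20 days.
E lies on that path, so at 15 days the path becomes 24 days.
No other chain overtakes it, so the finish is 24 days.
Change in finish: 24 − 20 = +4 days.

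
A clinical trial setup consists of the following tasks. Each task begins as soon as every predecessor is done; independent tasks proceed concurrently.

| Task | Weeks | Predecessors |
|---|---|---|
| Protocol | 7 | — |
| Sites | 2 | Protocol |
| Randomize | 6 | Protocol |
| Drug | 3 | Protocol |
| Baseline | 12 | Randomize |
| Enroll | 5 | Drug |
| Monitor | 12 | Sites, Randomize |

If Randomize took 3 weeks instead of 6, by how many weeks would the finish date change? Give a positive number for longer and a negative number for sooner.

-3

As given, the longest chain is Protocol→Randomize→Baseline = 7+6+12 = 25, so the finish is 25 weeks.
Since Randomize is critical, the -3 change carries straight to that chain (now 22 weeks).
No other chain overtakes it, so the finish is 22 weeks.
Change in finish: 22 − 25 = -3 weeks.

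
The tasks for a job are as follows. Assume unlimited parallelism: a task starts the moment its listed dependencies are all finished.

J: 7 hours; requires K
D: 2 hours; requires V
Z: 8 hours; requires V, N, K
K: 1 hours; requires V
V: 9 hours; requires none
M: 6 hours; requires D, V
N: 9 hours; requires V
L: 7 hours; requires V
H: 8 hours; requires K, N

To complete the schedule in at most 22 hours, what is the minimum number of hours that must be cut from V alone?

Current finish: 26 hours; target: 22.
V is on every critical path, so each hour cut from V cuts the finish by one (this holds down to a finish of 18).
Need 26 − 22 = 4 hours off V → V becomes 5 hours, finish becomes 22.

4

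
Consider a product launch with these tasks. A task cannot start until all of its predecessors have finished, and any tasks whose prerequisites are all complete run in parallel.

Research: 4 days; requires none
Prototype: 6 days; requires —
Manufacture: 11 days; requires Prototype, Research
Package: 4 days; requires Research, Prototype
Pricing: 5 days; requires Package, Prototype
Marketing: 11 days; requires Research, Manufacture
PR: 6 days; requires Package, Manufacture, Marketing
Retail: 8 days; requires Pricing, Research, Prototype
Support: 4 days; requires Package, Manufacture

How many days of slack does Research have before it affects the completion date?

2

The longest chain is Prototype→Manufacture→Marketing→PR = 6+11+11+6 = 34; overall finish 34 days.
Longest path through Research: 32 days (earliest finish 4, latest finish 6).
Slack of Research = 2 − 0 = 2 days.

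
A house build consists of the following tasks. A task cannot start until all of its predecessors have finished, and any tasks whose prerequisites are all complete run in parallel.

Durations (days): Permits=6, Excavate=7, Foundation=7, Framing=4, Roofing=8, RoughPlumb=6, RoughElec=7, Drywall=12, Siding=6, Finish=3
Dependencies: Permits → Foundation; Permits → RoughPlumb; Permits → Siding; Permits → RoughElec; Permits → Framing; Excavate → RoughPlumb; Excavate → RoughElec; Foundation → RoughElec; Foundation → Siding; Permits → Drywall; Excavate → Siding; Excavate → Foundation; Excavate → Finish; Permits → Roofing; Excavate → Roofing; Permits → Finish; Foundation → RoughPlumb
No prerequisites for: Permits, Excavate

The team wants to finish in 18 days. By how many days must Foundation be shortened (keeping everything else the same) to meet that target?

Current finish: 21 days; target: 18.
Foundation is on every critical path, so each day cut from Foundation cuts the finish by one (this holds down to a finish of 18).
Need 21 − 18 = 3 days off Foundation → Foundation becomes 4 days, finish becomes 18.

3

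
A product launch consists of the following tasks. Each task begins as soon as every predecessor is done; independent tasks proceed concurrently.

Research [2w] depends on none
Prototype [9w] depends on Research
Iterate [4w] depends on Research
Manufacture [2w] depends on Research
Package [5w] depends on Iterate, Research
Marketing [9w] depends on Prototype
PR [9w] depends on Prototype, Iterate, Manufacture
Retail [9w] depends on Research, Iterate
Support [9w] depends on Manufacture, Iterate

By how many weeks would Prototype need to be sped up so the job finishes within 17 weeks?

Current finish: 20 weeks; target: 17.
Prototype is on every critical path, so each week cut from Prototype cuts the finish by one (this holds down to a finish of 15).
Need 20 − 17 = 3 weeks off Prototype → Prototype becomes 6 weeks, finish becomes 17.

3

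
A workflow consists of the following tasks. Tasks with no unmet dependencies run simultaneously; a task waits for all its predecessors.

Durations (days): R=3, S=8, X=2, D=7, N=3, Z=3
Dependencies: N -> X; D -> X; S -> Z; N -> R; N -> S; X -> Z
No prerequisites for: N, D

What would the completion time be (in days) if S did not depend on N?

Original critical path: N→S→Z = 3+8+3 = 14 ⇒ 14 days.
Without N→S, S's earliest start moves from 3 to 0.
After: D→X→Z = 7+2+3 = 12 → 12 days.

12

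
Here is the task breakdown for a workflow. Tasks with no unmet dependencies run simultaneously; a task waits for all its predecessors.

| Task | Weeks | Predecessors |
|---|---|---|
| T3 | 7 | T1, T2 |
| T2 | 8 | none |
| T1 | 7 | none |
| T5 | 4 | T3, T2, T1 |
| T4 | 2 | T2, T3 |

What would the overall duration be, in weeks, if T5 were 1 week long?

17

The binding path is T2→T3→T5 = 8+7+4 = 19; finish at 19 weeks.
T5 is on the critical path; changing it to 1 makes that path 16 weeks.
New critical path: T2→T3→T4 = 8+7+2 = 17 ⇒ 17 weeks.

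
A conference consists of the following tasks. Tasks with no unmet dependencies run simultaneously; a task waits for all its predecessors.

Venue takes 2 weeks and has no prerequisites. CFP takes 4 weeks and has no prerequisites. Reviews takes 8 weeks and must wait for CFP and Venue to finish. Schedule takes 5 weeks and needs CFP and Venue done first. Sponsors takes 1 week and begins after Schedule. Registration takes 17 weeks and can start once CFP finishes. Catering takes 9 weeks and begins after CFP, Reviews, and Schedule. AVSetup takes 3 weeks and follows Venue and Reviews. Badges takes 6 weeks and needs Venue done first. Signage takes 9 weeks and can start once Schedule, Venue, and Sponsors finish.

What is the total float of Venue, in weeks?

Critical path: CFP→Reviews→Catering = 4+8+9 = 21, so the finish is 21 weeks.
The longest chain containing Venue totals 19 weeks.
Float = 21 − 19 = 2.

2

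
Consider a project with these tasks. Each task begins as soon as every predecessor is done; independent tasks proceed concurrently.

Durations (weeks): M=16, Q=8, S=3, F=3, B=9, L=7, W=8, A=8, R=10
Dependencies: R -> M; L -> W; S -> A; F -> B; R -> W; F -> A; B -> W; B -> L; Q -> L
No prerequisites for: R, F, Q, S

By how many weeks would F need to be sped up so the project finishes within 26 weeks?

1

Current finish: 27 weeks; target: 26.
F is on every critical path, so each week cut from F cuts the finish by one (this holds down to a finish of 26).
Need 27 − 26 = 1 week off F → F becomes 2 weeks, finish becomes 26.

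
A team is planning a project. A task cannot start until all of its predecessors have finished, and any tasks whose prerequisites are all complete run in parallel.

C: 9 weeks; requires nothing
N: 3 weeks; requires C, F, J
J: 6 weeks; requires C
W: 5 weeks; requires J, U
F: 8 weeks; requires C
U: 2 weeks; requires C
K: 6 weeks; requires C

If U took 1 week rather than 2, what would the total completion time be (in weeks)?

20

Actual critical path: C→J→W = 9+6+5 = 20 ⇒ 20 weeks.
U is off the critical path — its longest chain is 16 weeks, giving 4 of slack.
The critical path is still C→J→W; finish is now 20 weeks.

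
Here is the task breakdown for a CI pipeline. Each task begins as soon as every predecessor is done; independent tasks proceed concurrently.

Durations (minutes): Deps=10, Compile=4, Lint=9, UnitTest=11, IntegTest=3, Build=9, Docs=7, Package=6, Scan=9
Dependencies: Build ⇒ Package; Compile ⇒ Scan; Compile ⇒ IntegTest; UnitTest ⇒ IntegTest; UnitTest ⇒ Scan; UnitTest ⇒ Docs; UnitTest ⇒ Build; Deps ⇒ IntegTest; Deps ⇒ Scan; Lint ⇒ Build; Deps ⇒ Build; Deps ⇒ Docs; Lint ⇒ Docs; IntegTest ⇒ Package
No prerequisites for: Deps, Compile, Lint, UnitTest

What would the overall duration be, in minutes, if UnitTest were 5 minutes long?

Critical path before the change: UnitTest→Build→Package = 11+9+6 = 26 giving 26 minutes.
Since UnitTest is critical, the -6 change carries straight to that chain (now 20 minutes).
The binding chain switches to Deps→Build→Package = 10+9+6 = 25; finish 25 minutes.

25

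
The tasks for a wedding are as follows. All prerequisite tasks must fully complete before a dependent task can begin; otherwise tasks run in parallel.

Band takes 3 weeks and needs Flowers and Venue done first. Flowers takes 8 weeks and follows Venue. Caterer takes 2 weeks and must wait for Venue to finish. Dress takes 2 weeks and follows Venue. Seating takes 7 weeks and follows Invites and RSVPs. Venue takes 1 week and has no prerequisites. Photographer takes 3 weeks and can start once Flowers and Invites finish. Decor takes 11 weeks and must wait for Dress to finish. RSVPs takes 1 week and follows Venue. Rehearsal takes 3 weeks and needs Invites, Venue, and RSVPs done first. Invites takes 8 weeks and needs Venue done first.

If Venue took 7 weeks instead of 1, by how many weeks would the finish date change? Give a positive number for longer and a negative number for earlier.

6

Baseline: Venue→Invites→Seating = 1+8+7 = 16 → 16 weeks.
Since Venue is critical, the +6 change carries straight to that chain (now 22 weeks).
The critical path is still Venue→Invites→Seating; finish is now 22 weeks.
Change in finish: 22 − 16 = +6 weeks.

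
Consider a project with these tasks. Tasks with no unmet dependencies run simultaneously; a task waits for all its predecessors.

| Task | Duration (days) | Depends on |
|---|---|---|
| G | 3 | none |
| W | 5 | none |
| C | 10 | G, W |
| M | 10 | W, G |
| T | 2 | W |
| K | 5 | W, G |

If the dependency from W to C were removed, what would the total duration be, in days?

15

With the dependency in place, W→C = 5+10 = 15 sets the finish at 15 days.
Without W→C, C's earliest start moves from 5 to 3.
After: W→M = 5+10 = 15 → 15 days.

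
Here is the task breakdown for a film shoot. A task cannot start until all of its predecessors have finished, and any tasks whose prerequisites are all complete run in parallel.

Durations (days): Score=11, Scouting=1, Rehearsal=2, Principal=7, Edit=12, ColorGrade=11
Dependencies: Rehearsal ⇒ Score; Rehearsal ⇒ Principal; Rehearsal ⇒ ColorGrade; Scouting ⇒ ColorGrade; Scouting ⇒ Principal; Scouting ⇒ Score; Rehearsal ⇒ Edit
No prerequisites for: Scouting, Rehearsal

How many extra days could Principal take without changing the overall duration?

The longest chain is Rehearsal→Edit = 2+12 = 14; overall finish 14 days.
The longest chain containing Principal totals 9 days.
So Principal can slip 14 − 9 = 5 days.

5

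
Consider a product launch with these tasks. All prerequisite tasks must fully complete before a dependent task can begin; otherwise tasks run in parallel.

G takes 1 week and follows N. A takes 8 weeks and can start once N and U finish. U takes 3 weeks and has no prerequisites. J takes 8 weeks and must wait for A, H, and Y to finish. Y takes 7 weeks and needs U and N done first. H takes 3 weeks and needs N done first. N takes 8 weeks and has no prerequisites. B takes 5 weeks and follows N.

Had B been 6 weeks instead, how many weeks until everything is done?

Actual critical path: N→A→J = 8+8+8 = 24 ⇒ 24 weeks.
B is off the critical path — its longest chain is 13 weeks, giving 11 of slack.
The critical path is still N→A→J; finish is now 24 weeks.

24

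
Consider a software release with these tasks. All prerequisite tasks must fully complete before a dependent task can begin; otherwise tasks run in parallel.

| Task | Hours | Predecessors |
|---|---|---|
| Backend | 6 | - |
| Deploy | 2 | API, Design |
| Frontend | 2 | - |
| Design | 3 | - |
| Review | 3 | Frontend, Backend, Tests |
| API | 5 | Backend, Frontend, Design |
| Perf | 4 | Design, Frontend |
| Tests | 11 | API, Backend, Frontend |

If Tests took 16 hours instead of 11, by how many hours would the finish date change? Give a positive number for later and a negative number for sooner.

As given, the longest chain is Backend→API→Tests→Review = 6+5+11+3 = 25, so the finish is 25 hours.
Tests lies on that path, so at 16 hours the path becomes 30 hours.
The critical path is still Backend→API→Tests→Review; finish is now 30 hours.
Change in finish: 30 − 25 = +5 hours.

5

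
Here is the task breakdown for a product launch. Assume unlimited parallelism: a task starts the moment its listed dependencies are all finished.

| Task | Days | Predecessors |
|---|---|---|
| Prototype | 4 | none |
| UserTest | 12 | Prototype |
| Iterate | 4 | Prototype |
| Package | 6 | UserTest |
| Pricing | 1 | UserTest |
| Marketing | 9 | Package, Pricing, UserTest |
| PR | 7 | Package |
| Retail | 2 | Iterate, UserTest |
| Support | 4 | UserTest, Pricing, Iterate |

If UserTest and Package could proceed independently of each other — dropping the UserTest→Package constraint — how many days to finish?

26

Before: longest chain Prototype→UserTest→Package→Marketing = 4+12+6+9 = 31, finish 31.
Without UserTest→Package, Package's earliest start moves from 16 to 0.
The longest chain is now Prototype→UserTest→Pricing→Marketing = 4+12+1+9 = 26, so the project takes 26 days.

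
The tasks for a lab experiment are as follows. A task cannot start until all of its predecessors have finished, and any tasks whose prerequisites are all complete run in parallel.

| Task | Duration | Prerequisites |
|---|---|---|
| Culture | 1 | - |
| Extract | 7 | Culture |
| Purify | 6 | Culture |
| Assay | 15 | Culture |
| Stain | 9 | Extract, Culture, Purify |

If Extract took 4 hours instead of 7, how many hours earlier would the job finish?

Actual critical path: Culture→Extract→Stain = 1+7+9 = 17 ⇒ 17 hours.
Extract lies on that path, so at 4 hours the path becomes 14 hours.
The binding chain switches to Culture→Purify→Stain = 1+6+9 = 16; finish 16 hours.
Change in finish: 16 − 17 = -1 hours.

1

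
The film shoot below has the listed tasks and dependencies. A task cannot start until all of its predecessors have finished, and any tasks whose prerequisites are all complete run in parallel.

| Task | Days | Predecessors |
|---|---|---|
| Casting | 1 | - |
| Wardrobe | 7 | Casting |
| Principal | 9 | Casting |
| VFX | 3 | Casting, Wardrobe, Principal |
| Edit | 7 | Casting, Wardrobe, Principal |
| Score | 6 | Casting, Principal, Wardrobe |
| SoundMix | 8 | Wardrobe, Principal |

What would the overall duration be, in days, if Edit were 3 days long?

Baseline: Casting→Principal→SoundMix = 1+9+8 = 18 → 18 days.
The longest path through Edit is only 17 days, so Edit has float 1.
No other chain overtakes it, so the finish is 18 days.

18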